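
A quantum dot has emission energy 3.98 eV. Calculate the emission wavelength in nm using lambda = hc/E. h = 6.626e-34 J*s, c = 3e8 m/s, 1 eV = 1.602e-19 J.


Convert energy: E = 3.98 eV = 3.98 * 1.602e-19 = 6.37596e-19 J
lambda = h*c / E = 6.626e-34 * 3e8 / 6.37596e-19
lambda = 3.11765e-07 m = 311.8 nm

311.8


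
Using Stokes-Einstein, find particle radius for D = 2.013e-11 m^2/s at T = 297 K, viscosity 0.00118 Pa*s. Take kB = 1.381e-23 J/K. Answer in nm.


Stokes-Einstein: R = kB*T / (6*pi*eta*D)
R = 1.381e-23 * 297 / (6 * pi * 0.00118 * 2.013e-11)
R = 9.16059e-09 m = 9.16 nm

9.16


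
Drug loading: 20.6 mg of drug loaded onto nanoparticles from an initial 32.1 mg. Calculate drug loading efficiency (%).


Drug loading efficiency = (drug loaded / drug initial) * 100
DLE = 20.6 / 32.1 * 100
DLE = 0.6417 * 100
DLE = 64.17%

64.17


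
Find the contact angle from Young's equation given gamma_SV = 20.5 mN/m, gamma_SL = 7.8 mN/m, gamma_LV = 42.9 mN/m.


cos(theta) = (gamma_SV - gamma_SL) / gamma_LV
cos(theta) = (20.5 - 7.8) / 42.9
cos(theta) = 0.296037
theta = arccos(0.296037) = 72.78 degrees

72.78


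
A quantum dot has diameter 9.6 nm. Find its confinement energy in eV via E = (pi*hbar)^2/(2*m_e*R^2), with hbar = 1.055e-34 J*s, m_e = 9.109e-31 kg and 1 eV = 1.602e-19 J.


Radius R = 9.6/2 = 4.8 nm = 4.8e-09 m
E = (pi * 1.055e-34)^2 / (2 * 9.109e-31 * (4.8e-09)^2)
E(J) = 2.61711e-21
E = E(J) / 1.602e-19 = 0.0163 eV

0.0163


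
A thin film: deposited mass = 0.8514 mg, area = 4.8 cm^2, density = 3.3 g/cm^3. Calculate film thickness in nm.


Convert: m = 0.8514 mg = 8.5140e-07 kg, A = 4.8 cm^2 = 4.8000e-04 m^2, rho = 3.3 g/cm^3 = 3300 kg/m^3
t = m / (A * rho)
t = 8.5140e-07 / (4.8000e-04 * 3300)
t = 5.3750e-07 m = 537.5 nm

537.5


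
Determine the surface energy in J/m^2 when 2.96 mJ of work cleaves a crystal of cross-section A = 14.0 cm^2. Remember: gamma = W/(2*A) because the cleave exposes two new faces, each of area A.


Convert: A = 14.0 cm^2 = 0.0014 m^2, W = 2.96 mJ = 0.00296 J
Cleaving exposes two faces of area A, so total new surface = 2*A and gamma = W / (2*A)
gamma = 0.00296 / (2 * 0.0014)
gamma = 1.057 J/m^2

1.057


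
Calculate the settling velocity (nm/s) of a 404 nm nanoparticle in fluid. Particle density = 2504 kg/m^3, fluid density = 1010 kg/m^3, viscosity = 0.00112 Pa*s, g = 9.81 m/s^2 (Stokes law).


Radius R = 404/2 nm = 2.02e-07 m
Density difference = 2504 - 1010 = 1494 kg/m^3
v = 2 * R^2 * (rho_p - rho_f) * g / (9 * eta)
v = 2 * (2.02e-07)^2 * 1494 * 9.81 / (9 * 0.00112)
v = 1.18657e-07 m/s = 118.6566 nm/s

118.6566


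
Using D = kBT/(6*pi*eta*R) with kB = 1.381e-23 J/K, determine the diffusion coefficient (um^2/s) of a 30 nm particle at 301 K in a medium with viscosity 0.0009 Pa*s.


Radius R = 30/2 = 15 nm = 1.5e-08 m
D = kB*T / (6*pi*eta*R)
D = 1.381e-23 * 301 / (6 * pi * 0.0009 * 1.5e-08)
D = 1.63352e-11 m^2/s = 16.335 um^2/s

16.335


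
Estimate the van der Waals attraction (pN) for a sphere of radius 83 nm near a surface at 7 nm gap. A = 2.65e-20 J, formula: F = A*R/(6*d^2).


Convert to SI: R = 83 nm = 8.3e-08 m, d = 7 nm = 7e-09 m
F = A * R / (6 * d^2)
F = 2.65e-20 * 8.3e-08 / (6 * (7e-09)^2)
F = 7.48129e-12 N = 7.481 pN

7.481


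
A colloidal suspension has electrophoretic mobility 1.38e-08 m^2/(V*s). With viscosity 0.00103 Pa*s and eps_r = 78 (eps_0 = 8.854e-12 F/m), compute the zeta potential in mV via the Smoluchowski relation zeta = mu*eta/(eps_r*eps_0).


Smoluchowski equation: zeta = mu * eta / (eps_r * eps_0)
zeta = 1.38e-08 * 0.00103 / (78 * 8.854e-12)
zeta = 0.020582 V = 20.58 mV

20.58


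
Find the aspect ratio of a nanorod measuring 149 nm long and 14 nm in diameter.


Aspect ratio AR = length / diameter
AR = 149 / 14
AR = 10.64

10.64


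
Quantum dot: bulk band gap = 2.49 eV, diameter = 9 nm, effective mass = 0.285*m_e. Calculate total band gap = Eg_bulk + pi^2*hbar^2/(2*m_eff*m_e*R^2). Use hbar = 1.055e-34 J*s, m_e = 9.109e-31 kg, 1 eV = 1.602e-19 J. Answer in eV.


Radius R = 9/2 nm = 4.5e-09 m
Confinement energy dE = pi^2 * hbar^2 / (2 * m_eff * m_e * R^2)
dE = pi^2 * (1.055e-34)^2 / (2 * 0.285 * 9.109e-31 * (4.5e-09)^2) J, divided by 1.602e-19 J/eV
dE = 0.0652 eV
Total band gap = E_g(bulk) + dE = 2.49 + 0.0652 = 2.5552 eV

2.5552


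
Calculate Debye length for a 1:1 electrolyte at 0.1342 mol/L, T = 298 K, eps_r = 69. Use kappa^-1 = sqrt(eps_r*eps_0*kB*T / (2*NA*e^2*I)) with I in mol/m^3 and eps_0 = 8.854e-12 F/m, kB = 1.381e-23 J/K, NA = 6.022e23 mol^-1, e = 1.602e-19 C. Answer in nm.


Ionic strength I = 0.1342 * 1^2 * 1000 = 134.2 mol/m^3
kappa^-1 = sqrt(69 * 8.854e-12 * 1.381e-23 * 298 / (2 * 6.022e23 * (1.602e-19)^2 * 134.2))
kappa^-1 = 0.779 nm

0.779


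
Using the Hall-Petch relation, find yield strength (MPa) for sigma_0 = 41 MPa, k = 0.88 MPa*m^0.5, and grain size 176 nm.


d = 176 nm = 1.76e-07 m
sqrt(d) = 0.0004195235
Hall-Petch contribution = k / sqrt(d) = 0.88 / 0.0004195235 = 2097.6 MPa
sigma = sigma_0 + k/sqrt(d) = 41 + 2097.6 = 2138.6 MPa

2138.6


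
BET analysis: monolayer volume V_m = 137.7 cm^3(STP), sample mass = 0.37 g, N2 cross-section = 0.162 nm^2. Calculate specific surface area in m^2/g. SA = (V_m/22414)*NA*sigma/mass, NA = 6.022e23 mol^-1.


Number of moles in monolayer = V_m / 22414 = 137.7 / 22414 = 0.00614348
Number of molecules = moles * NA = 0.00614348 * 6.022e23
SA = molecules * sigma / mass
SA = (137.7 / 22414) * 6.022e23 * 0.162e-18 / 0.37
SA = 1619.8 m^2/g

1619.8


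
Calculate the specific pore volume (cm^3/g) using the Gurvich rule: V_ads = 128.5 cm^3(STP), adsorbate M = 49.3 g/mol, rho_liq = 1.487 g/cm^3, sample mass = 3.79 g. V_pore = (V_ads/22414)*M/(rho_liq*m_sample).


Moles adsorbed n = V_ads / 22414 = 128.5 / 22414 = 5.733024e-03 mol
Liquid volume V_liq = n * M / rho_liq = 5.733024e-03 * 49.3 / 1.487 = 0.19007 cm^3
Specific pore volume V_pore = V_liq / m_sample = 0.19007 / 3.79
V_pore = 0.0502 cm^3/g

0.0502


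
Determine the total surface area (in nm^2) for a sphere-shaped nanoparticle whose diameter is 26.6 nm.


Radius r = 26.6/2 = 13.3 nm
Surface area SA = 4 * pi * r^2
SA = 4 * pi * (13.3)^2
SA = 2222.87 nm^2

2222.87


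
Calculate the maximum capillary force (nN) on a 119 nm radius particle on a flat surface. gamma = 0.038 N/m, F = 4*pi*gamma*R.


Convert radius: R = 119 nm = 1.19e-07 m
F = 4 * pi * gamma * R
F = 4 * pi * 0.038 * 1.19e-07
F = 5.68251e-08 N = 56.8251 nN

56.8251


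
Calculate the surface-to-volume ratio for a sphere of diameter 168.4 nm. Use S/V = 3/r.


Radius r = 168.4/2 = 84.2 nm
S/V = 3 / r = 3 / 84.2
S/V = 0.0356 nm^-1

0.0356


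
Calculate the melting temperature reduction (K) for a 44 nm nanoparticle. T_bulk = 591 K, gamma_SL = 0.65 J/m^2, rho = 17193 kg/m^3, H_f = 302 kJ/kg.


Radius R = 44/2 = 22 nm = 2.2e-08 m
Convert H_f = 302 kJ/kg = 302000 J/kg
dT = 2 * gamma_SL * T_bulk / (rho * H_f * R)
dT = 2 * 0.65 * 591 / (17193 * 302000 * 2.2e-08)
dT = 6.7 K

6.7


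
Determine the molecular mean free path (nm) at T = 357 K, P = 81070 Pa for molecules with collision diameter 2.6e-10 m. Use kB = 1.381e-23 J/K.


Mean free path: lambda = kB*T / (sqrt(2) * pi * d^2 * P)
lambda = 1.381e-23 * 357 / (sqrt(2) * pi * (2.6e-10)^2 * 81070)
lambda = 2.02484e-07 m
lambda = 202.48 nm

202.48


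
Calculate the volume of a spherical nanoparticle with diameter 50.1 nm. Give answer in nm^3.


Radius r = 50.1/2 = 25.05 nm
Volume V = (4/3) * pi * r^3
V = (4/3) * pi * (25.05)^3
V = 65843.33 nm^3

65843.33


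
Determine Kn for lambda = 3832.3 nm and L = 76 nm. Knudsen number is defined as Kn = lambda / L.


Knudsen number Kn = lambda / L
Kn = 3832.3 / 76
Kn = 50.425

50.425


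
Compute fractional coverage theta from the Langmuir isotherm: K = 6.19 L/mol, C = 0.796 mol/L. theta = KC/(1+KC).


Langmuir isotherm: theta = K*C / (1 + K*C)
K*C = 6.19 * 0.796 = 4.92724
theta = 4.92724 / (1 + 4.92724) = 4.92724 / 5.92724
theta = 0.8313

0.8313


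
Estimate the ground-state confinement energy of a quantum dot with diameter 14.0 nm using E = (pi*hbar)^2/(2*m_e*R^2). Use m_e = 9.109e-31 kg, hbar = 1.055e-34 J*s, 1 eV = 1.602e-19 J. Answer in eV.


Radius R = 14.0/2 = 7 nm = 7e-09 m
E = (pi * 1.055e-34)^2 / (2 * 9.109e-31 * (7e-09)^2)
E(J) = 1.23057e-21
E = E(J) / 1.602e-19 = 0.0077 eV

0.0077


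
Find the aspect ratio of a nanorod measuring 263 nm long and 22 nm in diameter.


Aspect ratio AR = length / diameter
AR = 263 / 22
AR = 11.95

11.95


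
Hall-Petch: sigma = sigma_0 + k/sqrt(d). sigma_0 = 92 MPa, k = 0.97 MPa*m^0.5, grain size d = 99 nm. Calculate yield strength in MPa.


d = 99 nm = 9.9e-08 m
sqrt(d) = 0.0003146427
Hall-Petch contribution = k / sqrt(d) = 0.97 / 0.0003146427 = 3082.9 MPa
sigma = sigma_0 + k/sqrt(d) = 92 + 3082.9 = 3174.9 MPa

3174.9


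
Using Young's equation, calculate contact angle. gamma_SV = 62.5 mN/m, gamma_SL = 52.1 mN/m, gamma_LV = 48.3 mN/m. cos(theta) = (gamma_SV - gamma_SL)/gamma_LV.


cos(theta) = (gamma_SV - gamma_SL) / gamma_LV
cos(theta) = (62.5 - 52.1) / 48.3
cos(theta) = 0.215321
theta = arccos(0.215321) = 77.57 degrees

77.57


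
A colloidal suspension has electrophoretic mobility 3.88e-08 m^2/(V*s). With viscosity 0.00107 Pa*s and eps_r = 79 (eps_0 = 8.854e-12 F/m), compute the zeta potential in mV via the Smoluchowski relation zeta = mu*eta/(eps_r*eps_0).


Smoluchowski equation: zeta = mu * eta / (eps_r * eps_0)
zeta = 3.88e-08 * 0.00107 / (79 * 8.854e-12)
zeta = 0.059354 V = 59.35 mV

59.35


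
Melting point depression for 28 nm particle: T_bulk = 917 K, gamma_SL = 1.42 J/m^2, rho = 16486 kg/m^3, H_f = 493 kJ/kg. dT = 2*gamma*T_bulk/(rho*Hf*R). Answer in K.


Radius R = 28/2 = 14 nm = 1.4e-08 m
Convert H_f = 493 kJ/kg = 493000 J/kg
dT = 2 * gamma_SL * T_bulk / (rho * H_f * R)
dT = 2 * 1.42 * 917 / (16486 * 493000 * 1.4e-08)
dT = 22.9 K

22.9


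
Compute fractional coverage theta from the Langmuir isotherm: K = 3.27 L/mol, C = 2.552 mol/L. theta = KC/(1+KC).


Langmuir isotherm: theta = K*C / (1 + K*C)
K*C = 3.27 * 2.552 = 8.34504
theta = 8.34504 / (1 + 8.34504) = 8.34504 / 9.34504
theta = 0.893

0.893


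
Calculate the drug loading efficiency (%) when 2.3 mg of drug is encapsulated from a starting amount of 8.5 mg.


Drug loading efficiency = (drug loaded / drug initial) * 100
DLE = 2.3 / 8.5 * 100
DLE = 0.2706 * 100
DLE = 27.06%

27.06


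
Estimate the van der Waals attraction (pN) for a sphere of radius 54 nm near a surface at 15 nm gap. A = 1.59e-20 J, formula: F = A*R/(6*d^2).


Convert to SI: R = 54 nm = 5.4e-08 m, d = 15 nm = 1.5e-08 m
F = A * R / (6 * d^2)
F = 1.59e-20 * 5.4e-08 / (6 * (1.5e-08)^2)
F = 6.36e-13 N = 0.636 pN

0.636


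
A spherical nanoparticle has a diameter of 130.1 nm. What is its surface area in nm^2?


Radius r = 130.1/2 = 65.05 nm
Surface area SA = 4 * pi * r^2
SA = 4 * pi * (65.05)^2
SA = 53174.63 nm^2

53174.63


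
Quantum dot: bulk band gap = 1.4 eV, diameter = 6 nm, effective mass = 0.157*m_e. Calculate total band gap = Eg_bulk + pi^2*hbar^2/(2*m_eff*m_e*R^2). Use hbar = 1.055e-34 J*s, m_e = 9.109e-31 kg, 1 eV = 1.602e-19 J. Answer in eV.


Radius R = 6/2 nm = 3e-09 m
Confinement energy dE = pi^2 * hbar^2 / (2 * m_eff * m_e * R^2)
dE = pi^2 * (1.055e-34)^2 / (2 * 0.157 * 9.109e-31 * (3e-09)^2) J, divided by 1.602e-19 J/eV
dE = 0.2664 eV
Total band gap = E_g(bulk) + dE = 1.4 + 0.2664 = 1.6664 eV

1.6664


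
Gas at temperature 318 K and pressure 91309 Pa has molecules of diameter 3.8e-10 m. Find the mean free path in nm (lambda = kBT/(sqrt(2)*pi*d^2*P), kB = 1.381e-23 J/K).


Mean free path: lambda = kB*T / (sqrt(2) * pi * d^2 * P)
lambda = 1.381e-23 * 318 / (sqrt(2) * pi * (3.8e-10)^2 * 91309)
lambda = 7.49679e-08 m
lambda = 74.97 nm

74.97


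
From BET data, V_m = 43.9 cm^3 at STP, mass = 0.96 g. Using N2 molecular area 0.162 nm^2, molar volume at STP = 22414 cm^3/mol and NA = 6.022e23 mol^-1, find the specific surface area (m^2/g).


Number of moles in monolayer = V_m / 22414 = 43.9 / 22414 = 0.0019586
Number of molecules = moles * NA = 0.0019586 * 6.022e23
SA = molecules * sigma / mass
SA = (43.9 / 22414) * 6.022e23 * 0.162e-18 / 0.96
SA = 199.0 m^2/g

199.0


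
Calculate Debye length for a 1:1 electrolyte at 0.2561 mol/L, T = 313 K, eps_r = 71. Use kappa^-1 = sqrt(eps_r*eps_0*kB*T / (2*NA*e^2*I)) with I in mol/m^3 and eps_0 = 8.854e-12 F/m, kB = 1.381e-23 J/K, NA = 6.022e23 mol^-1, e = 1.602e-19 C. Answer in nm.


Ionic strength I = 0.2561 * 1^2 * 1000 = 256.1 mol/m^3
kappa^-1 = sqrt(71 * 8.854e-12 * 1.381e-23 * 313 / (2 * 6.022e23 * (1.602e-19)^2 * 256.1))
kappa^-1 = 0.586 nm

0.586


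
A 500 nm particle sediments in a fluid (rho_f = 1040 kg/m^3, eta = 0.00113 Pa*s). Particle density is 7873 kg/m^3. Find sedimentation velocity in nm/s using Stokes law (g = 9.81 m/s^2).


Radius R = 500/2 nm = 2.5e-07 m
Density difference = 7873 - 1040 = 6833 kg/m^3
v = 2 * R^2 * (rho_p - rho_f) * g / (9 * eta)
v = 2 * (2.5e-07)^2 * 6833 * 9.81 / (9 * 0.00113)
v = 8.2389e-07 m/s = 823.8905 nm/s

823.8905


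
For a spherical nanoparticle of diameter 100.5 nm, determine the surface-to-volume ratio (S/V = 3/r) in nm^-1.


Radius r = 100.5/2 = 50.25 nm
S/V = 3 / r = 3 / 50.25
S/V = 0.0597 nm^-1

0.0597


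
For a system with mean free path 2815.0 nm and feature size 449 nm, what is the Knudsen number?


Knudsen number Kn = lambda / L
Kn = 2815.0 / 449
Kn = 6.2695

6.2695


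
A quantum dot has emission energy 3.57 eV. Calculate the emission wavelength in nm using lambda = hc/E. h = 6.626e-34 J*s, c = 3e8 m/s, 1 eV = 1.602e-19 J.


Convert energy: E = 3.57 eV = 3.57 * 1.602e-19 = 5.71914e-19 J
lambda = h*c / E = 6.626e-34 * 3e8 / 5.71914e-19
lambda = 3.4757e-07 m = 347.6 nm

347.6


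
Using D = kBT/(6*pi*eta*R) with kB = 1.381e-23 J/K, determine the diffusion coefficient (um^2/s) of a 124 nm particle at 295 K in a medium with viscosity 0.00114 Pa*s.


Radius R = 124/2 = 62 nm = 6.2e-08 m
D = kB*T / (6*pi*eta*R)
D = 1.381e-23 * 295 / (6 * pi * 0.00114 * 6.2e-08)
D = 3.05786e-12 m^2/s = 3.058 um^2/s

3.058


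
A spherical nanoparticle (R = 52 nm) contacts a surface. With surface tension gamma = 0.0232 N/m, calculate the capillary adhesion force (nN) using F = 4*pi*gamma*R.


Convert radius: R = 52 nm = 5.2e-08 m
F = 4 * pi * gamma * R
F = 4 * pi * 0.0232 * 5.2e-08
F = 1.51601e-08 N = 15.1601 nN

15.1601


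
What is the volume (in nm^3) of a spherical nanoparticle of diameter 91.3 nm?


Radius r = 91.3/2 = 45.65 nm
Volume V = (4/3) * pi * r^3
V = (4/3) * pi * (45.65)^3
V = 398484.06 nm^3

398484.06


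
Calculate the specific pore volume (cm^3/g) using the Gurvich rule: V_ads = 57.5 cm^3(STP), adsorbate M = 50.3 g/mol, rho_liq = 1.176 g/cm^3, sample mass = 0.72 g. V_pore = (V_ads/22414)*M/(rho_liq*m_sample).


Moles adsorbed n = V_ads / 22414 = 57.5 / 22414 = 2.565361e-03 mol
Liquid volume V_liq = n * M / rho_liq = 2.565361e-03 * 50.3 / 1.176 = 0.10973 cm^3
Specific pore volume V_pore = V_liq / m_sample = 0.10973 / 0.72
V_pore = 0.1524 cm^3/g

0.1524


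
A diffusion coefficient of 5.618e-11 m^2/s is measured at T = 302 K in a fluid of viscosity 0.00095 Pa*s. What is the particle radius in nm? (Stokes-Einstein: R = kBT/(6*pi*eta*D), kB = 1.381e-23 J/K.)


Stokes-Einstein: R = kB*T / (6*pi*eta*D)
R = 1.381e-23 * 302 / (6 * pi * 0.00095 * 5.618e-11)
R = 4.14566e-09 m = 4.15 nm

4.15


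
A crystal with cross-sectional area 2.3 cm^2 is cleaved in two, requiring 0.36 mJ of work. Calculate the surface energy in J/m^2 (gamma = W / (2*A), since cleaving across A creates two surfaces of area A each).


Convert: A = 2.3 cm^2 = 0.00023 m^2, W = 0.36 mJ = 0.00036 J
Cleaving exposes two faces of area A, so total new surface = 2*A and gamma = W / (2*A)
gamma = 0.00036 / (2 * 0.00023)
gamma = 0.783 J/m^2

0.783


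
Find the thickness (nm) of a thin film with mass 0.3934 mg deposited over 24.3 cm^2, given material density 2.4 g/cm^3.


Convert: m = 0.3934 mg = 3.9340e-07 kg, A = 24.3 cm^2 = 2.4300e-03 m^2, rho = 2.4 g/cm^3 = 2400 kg/m^3
t = m / (A * rho)
t = 3.9340e-07 / (2.4300e-03 * 2400)
t = 6.7455e-08 m = 67.5 nm

67.5


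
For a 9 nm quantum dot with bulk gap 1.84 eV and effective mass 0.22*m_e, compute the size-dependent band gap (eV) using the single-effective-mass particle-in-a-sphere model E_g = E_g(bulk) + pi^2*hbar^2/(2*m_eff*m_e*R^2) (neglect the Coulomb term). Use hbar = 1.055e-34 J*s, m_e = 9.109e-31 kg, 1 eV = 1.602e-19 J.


Radius R = 9/2 nm = 4.5e-09 m
Confinement energy dE = pi^2 * hbar^2 / (2 * m_eff * m_e * R^2)
dE = pi^2 * (1.055e-34)^2 / (2 * 0.22 * 9.109e-31 * (4.5e-09)^2) J, divided by 1.602e-19 J/eV
dE = 0.0845 eV
Total band gap = E_g(bulk) + dE = 1.84 + 0.0845 = 1.9245 eV

1.9245


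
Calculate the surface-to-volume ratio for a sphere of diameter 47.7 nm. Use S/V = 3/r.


Radius r = 47.7/2 = 23.85 nm
S/V = 3 / r = 3 / 23.85
S/V = 0.1258 nm^-1

0.1258


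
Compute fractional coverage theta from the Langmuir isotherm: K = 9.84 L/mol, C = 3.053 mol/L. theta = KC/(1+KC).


Langmuir isotherm: theta = K*C / (1 + K*C)
K*C = 9.84 * 3.053 = 30.04152
theta = 30.04152 / (1 + 30.04152) = 30.04152 / 31.04152
theta = 0.9678

0.9678


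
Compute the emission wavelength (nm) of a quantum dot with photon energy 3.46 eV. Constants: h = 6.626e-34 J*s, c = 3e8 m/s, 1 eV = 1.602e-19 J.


Convert energy: E = 3.46 eV = 3.46 * 1.602e-19 = 5.54292e-19 J
lambda = h*c / E = 6.626e-34 * 3e8 / 5.54292e-19
lambda = 3.5862e-07 m = 358.6 nm

358.6


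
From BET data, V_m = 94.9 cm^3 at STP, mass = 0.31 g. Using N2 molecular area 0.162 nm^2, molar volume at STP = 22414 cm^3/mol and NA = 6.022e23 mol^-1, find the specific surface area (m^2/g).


Number of moles in monolayer = V_m / 22414 = 94.9 / 22414 = 0.00423396
Number of molecules = moles * NA = 0.00423396 * 6.022e23
SA = molecules * sigma / mass
SA = (94.9 / 22414) * 6.022e23 * 0.162e-18 / 0.31
SA = 1332.4 m^2/g

1332.4


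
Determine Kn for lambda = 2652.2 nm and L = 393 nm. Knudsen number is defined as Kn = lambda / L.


Knudsen number Kn = lambda / L
Kn = 2652.2 / 393
Kn = 6.7486

6.7486


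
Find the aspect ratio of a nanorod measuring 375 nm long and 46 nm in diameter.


Aspect ratio AR = length / diameter
AR = 375 / 46
AR = 8.15

8.15


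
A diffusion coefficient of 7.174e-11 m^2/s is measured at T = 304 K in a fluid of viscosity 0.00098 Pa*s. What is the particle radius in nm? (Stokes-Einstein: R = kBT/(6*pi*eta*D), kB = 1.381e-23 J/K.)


Stokes-Einstein: R = kB*T / (6*pi*eta*D)
R = 1.381e-23 * 304 / (6 * pi * 0.00098 * 7.174e-11)
R = 3.16795e-09 m = 3.17 nm

3.17


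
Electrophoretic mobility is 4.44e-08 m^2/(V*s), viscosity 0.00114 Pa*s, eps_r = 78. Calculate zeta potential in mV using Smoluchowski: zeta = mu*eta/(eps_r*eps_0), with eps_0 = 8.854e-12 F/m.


Smoluchowski equation: zeta = mu * eta / (eps_r * eps_0)
zeta = 4.44e-08 * 0.00114 / (78 * 8.854e-12)
zeta = 0.073292 V = 73.29 mV

73.29


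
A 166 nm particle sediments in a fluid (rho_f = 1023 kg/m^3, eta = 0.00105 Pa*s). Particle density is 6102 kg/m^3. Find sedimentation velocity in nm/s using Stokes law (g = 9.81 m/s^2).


Radius R = 166/2 nm = 8.3e-08 m
Density difference = 6102 - 1023 = 5079 kg/m^3
v = 2 * R^2 * (rho_p - rho_f) * g / (9 * eta)
v = 2 * (8.3e-08)^2 * 5079 * 9.81 / (9 * 0.00105)
v = 7.26443e-08 m/s = 72.6443 nm/s

72.6443


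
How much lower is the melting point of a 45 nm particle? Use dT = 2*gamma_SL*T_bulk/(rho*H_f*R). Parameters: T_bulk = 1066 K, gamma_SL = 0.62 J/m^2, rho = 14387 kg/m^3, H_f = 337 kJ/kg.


Radius R = 45/2 = 22.5 nm = 2.25e-08 m
Convert H_f = 337 kJ/kg = 337000 J/kg
dT = 2 * gamma_SL * T_bulk / (rho * H_f * R)
dT = 2 * 0.62 * 1066 / (14387 * 337000 * 2.25e-08)
dT = 12.1 K

12.1


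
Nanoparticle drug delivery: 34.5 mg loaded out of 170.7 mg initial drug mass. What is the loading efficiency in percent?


Drug loading efficiency = (drug loaded / drug initial) * 100
DLE = 34.5 / 170.7 * 100
DLE = 0.2021 * 100
DLE = 20.21%

20.21


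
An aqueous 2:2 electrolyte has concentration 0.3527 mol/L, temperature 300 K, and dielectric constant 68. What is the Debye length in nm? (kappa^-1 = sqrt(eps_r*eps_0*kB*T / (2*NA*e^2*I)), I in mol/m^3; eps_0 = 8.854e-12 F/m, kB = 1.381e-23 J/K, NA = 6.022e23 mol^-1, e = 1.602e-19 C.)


Ionic strength I = 0.3527 * 2^2 * 1000 = 1410.8 mol/m^3
kappa^-1 = sqrt(68 * 8.854e-12 * 1.381e-23 * 300 / (2 * 6.022e23 * (1.602e-19)^2 * 1410.8))
kappa^-1 = 0.239 nm

0.239


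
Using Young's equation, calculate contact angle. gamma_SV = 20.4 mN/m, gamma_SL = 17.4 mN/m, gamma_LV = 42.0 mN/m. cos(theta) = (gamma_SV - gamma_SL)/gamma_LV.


cos(theta) = (gamma_SV - gamma_SL) / gamma_LV
cos(theta) = (20.4 - 17.4) / 42.0
cos(theta) = 0.071429
theta = arccos(0.071429) = 85.9 degrees

85.9


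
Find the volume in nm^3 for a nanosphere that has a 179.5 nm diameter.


Radius r = 179.5/2 = 89.75 nm
Volume V = (4/3) * pi * r^3
V = (4/3) * pi * (89.75)^3
V = 3028251.78 nm^3

3028251.78


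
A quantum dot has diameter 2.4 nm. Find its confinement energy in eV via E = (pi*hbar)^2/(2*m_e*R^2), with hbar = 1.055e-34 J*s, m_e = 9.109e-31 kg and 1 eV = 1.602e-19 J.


Radius R = 2.4/2 = 1.2 nm = 1.2e-09 m
E = (pi * 1.055e-34)^2 / (2 * 9.109e-31 * (1.2e-09)^2)
E(J) = 4.18737e-20
E = E(J) / 1.602e-19 = 0.2614 eV

0.2614


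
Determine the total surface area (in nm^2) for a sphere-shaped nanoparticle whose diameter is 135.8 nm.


Radius r = 135.8/2 = 67.9 nm
Surface area SA = 4 * pi * r^2
SA = 4 * pi * (67.9)^2
SA = 57936.12 nm^2

57936.12


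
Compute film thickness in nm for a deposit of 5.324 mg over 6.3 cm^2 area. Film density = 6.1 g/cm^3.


Convert: m = 5.324 mg = 5.3240e-06 kg, A = 6.3 cm^2 = 6.3000e-04 m^2, rho = 6.1 g/cm^3 = 6100 kg/m^3
t = m / (A * rho)
t = 5.3240e-06 / (6.3000e-04 * 6100)
t = 1.3854e-06 m = 1385.4 nm

1385.4


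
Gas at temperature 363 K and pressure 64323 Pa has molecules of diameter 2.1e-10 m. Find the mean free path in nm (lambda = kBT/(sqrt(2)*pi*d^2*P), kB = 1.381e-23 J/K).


Mean free path: lambda = kB*T / (sqrt(2) * pi * d^2 * P)
lambda = 1.381e-23 * 363 / (sqrt(2) * pi * (2.1e-10)^2 * 64323)
lambda = 3.97769e-07 m
lambda = 397.77 nm

397.77


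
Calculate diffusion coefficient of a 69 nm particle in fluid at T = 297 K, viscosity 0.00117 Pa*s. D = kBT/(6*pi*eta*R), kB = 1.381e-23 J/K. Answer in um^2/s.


Radius R = 69/2 = 34.5 nm = 3.45e-08 m
D = kB*T / (6*pi*eta*R)
D = 1.381e-23 * 297 / (6 * pi * 0.00117 * 3.45e-08)
D = 5.39069e-12 m^2/s = 5.391 um^2/s

5.391


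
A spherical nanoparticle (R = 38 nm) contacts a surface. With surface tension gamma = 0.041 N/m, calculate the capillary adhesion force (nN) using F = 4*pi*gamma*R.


Convert radius: R = 38 nm = 3.8e-08 m
F = 4 * pi * gamma * R
F = 4 * pi * 0.041 * 3.8e-08
F = 1.95784e-08 N = 19.5784 nN

19.5784


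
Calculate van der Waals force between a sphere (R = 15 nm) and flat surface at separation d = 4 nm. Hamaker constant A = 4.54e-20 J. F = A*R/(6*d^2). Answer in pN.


Convert to SI: R = 15 nm = 1.5e-08 m, d = 4 nm = 4e-09 m
F = A * R / (6 * d^2)
F = 4.54e-20 * 1.5e-08 / (6 * (4e-09)^2)
F = 7.09375e-12 N = 7.094 pN

7.094


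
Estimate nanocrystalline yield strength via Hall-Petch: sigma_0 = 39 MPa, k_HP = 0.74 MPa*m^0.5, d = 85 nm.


d = 85 nm = 8.5e-08 m
sqrt(d) = 0.0002915476
Hall-Petch contribution = k / sqrt(d) = 0.74 / 0.0002915476 = 2538.2 MPa
sigma = sigma_0 + k/sqrt(d) = 39 + 2538.2 = 2577.2 MPa

2577.2


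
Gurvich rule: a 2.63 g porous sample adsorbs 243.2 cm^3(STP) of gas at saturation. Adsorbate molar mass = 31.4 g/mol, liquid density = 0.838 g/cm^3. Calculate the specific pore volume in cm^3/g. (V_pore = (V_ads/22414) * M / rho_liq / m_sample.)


Moles adsorbed n = V_ads / 22414 = 243.2 / 22414 = 1.085036e-02 mol
Liquid volume V_liq = n * M / rho_liq = 1.085036e-02 * 31.4 / 0.838 = 0.40656 cm^3
Specific pore volume V_pore = V_liq / m_sample = 0.40656 / 2.63
V_pore = 0.1546 cm^3/g

0.1546


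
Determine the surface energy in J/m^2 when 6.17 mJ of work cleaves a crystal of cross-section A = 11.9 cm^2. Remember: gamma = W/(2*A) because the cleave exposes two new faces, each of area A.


Convert: A = 11.9 cm^2 = 0.00119 m^2, W = 6.17 mJ = 0.00617 J
Cleaving exposes two faces of area A, so total new surface = 2*A and gamma = W / (2*A)
gamma = 0.00617 / (2 * 0.00119)
gamma = 2.592 J/m^2

2.592


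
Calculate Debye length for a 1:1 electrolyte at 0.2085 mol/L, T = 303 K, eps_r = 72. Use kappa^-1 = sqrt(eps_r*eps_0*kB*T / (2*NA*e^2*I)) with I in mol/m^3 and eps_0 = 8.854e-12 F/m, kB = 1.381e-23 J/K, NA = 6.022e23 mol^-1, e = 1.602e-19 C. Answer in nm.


Ionic strength I = 0.2085 * 1^2 * 1000 = 208.5 mol/m^3
kappa^-1 = sqrt(72 * 8.854e-12 * 1.381e-23 * 303 / (2 * 6.022e23 * (1.602e-19)^2 * 208.5))
kappa^-1 = 0.643 nm

0.643


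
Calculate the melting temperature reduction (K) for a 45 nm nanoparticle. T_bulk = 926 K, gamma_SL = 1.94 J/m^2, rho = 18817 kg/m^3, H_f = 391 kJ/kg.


Radius R = 45/2 = 22.5 nm = 2.25e-08 m
Convert H_f = 391 kJ/kg = 391000 J/kg
dT = 2 * gamma_SL * T_bulk / (rho * H_f * R)
dT = 2 * 1.94 * 926 / (18817 * 391000 * 2.25e-08)
dT = 21.7 K

21.7


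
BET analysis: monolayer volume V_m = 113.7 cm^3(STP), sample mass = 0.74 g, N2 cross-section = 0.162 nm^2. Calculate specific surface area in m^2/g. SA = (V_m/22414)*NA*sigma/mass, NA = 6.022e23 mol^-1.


Number of moles in monolayer = V_m / 22414 = 113.7 / 22414 = 0.00507272
Number of molecules = moles * NA = 0.00507272 * 6.022e23
SA = molecules * sigma / mass
SA = (113.7 / 22414) * 6.022e23 * 0.162e-18 / 0.74
SA = 668.8 m^2/g

668.8


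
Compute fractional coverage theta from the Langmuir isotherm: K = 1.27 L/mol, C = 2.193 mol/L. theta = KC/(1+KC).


Langmuir isotherm: theta = K*C / (1 + K*C)
K*C = 1.27 * 2.193 = 2.78511
theta = 2.78511 / (1 + 2.78511) = 2.78511 / 3.78511
theta = 0.7358

0.7358


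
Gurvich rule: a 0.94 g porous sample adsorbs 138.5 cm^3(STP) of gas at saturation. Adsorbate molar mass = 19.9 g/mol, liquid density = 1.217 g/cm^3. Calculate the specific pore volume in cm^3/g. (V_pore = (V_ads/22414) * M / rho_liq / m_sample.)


Moles adsorbed n = V_ads / 22414 = 138.5 / 22414 = 6.179174e-03 mol
Liquid volume V_liq = n * M / rho_liq = 6.179174e-03 * 19.9 / 1.217 = 0.10104 cm^3
Specific pore volume V_pore = V_liq / m_sample = 0.10104 / 0.94
V_pore = 0.1075 cm^3/g

0.1075


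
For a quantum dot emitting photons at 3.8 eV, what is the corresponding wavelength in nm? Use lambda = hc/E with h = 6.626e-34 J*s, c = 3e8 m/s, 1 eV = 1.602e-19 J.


Convert energy: E = 3.8 eV = 3.8 * 1.602e-19 = 6.0876e-19 J
lambda = h*c / E = 6.626e-34 * 3e8 / 6.0876e-19
lambda = 3.26533e-07 m = 326.5 nm

326.5


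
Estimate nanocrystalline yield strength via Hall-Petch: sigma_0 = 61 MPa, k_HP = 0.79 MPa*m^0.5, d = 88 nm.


d = 88 nm = 8.8e-08 m
sqrt(d) = 0.0002966479
Hall-Petch contribution = k / sqrt(d) = 0.79 / 0.0002966479 = 2663.1 MPa
sigma = sigma_0 + k/sqrt(d) = 61 + 2663.1 = 2724.1 MPa

2724.1


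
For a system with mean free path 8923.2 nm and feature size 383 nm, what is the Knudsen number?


Knudsen number Kn = lambda / L
Kn = 8923.2 / 383
Kn = 23.2982

23.2982


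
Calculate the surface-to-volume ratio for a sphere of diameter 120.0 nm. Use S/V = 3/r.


Radius r = 120.0/2 = 60 nm
S/V = 3 / r = 3 / 60
S/V = 0.05 nm^-1

0.05


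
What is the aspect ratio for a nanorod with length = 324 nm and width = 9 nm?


Aspect ratio AR = length / diameter
AR = 324 / 9
AR = 36.0

36.0


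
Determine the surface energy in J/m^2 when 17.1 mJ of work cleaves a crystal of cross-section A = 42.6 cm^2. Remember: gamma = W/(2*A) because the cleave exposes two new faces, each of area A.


Convert: A = 42.6 cm^2 = 0.00426 m^2, W = 17.1 mJ = 0.0171 J
Cleaving exposes two faces of area A, so total new surface = 2*A and gamma = W / (2*A)
gamma = 0.0171 / (2 * 0.00426)
gamma = 2.007 J/m^2

2.007


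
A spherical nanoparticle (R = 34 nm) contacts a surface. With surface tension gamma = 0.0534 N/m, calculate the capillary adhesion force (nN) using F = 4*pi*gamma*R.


Convert radius: R = 34 nm = 3.4e-08 m
F = 4 * pi * gamma * R
F = 4 * pi * 0.0534 * 3.4e-08
F = 2.28155e-08 N = 22.8155 nN

22.8155


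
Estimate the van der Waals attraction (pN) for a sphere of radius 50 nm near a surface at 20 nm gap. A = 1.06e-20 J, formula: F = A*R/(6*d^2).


Convert to SI: R = 50 nm = 5e-08 m, d = 20 nm = 2e-08 m
F = A * R / (6 * d^2)
F = 1.06e-20 * 5e-08 / (6 * (2e-08)^2)
F = 2.20833e-13 N = 0.221 pN

0.221


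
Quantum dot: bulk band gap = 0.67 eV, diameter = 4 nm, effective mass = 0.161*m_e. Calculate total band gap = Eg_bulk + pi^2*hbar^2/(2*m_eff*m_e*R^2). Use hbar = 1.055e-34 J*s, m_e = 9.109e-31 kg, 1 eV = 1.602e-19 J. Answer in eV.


Radius R = 4/2 nm = 2e-09 m
Confinement energy dE = pi^2 * hbar^2 / (2 * m_eff * m_e * R^2)
dE = pi^2 * (1.055e-34)^2 / (2 * 0.161 * 9.109e-31 * (2e-09)^2) J, divided by 1.602e-19 J/eV
dE = 0.5845 eV
Total band gap = E_g(bulk) + dE = 0.67 + 0.5845 = 1.2545 eV

1.2545


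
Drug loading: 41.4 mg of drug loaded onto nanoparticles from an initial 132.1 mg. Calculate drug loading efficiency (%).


Drug loading efficiency = (drug loaded / drug initial) * 100
DLE = 41.4 / 132.1 * 100
DLE = 0.3134 * 100
DLE = 31.34%

31.34


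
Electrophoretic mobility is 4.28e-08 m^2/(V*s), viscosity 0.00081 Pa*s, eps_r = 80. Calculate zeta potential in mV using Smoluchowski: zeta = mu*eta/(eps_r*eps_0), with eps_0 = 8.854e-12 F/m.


Smoluchowski equation: zeta = mu * eta / (eps_r * eps_0)
zeta = 4.28e-08 * 0.00081 / (80 * 8.854e-12)
zeta = 0.048944 V = 48.94 mV

48.94


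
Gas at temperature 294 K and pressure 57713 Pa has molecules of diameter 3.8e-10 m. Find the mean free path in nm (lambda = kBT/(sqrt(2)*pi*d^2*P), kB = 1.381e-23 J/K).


Mean free path: lambda = kB*T / (sqrt(2) * pi * d^2 * P)
lambda = 1.381e-23 * 294 / (sqrt(2) * pi * (3.8e-10)^2 * 57713)
lambda = 1.09657e-07 m
lambda = 109.66 nm

109.66


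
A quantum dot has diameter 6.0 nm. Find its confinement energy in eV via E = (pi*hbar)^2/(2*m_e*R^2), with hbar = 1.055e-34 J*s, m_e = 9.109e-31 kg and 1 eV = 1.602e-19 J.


Radius R = 6.0/2 = 3 nm = 3e-09 m
E = (pi * 1.055e-34)^2 / (2 * 9.109e-31 * (3e-09)^2)
E(J) = 6.69979e-21
E = E(J) / 1.602e-19 = 0.0418 eV

0.0418


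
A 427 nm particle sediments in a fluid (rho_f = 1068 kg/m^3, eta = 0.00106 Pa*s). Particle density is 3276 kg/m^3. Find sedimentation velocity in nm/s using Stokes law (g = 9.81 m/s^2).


Radius R = 427/2 nm = 2.135e-07 m
Density difference = 3276 - 1068 = 2208 kg/m^3
v = 2 * R^2 * (rho_p - rho_f) * g / (9 * eta)
v = 2 * (2.135e-07)^2 * 2208 * 9.81 / (9 * 0.00106)
v = 2.06988e-07 m/s = 206.9881 nm/s

206.9881


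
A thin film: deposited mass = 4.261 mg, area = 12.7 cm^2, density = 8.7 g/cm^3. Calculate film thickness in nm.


Convert: m = 4.261 mg = 4.2610e-06 kg, A = 12.7 cm^2 = 1.2700e-03 m^2, rho = 8.7 g/cm^3 = 8700 kg/m^3
t = m / (A * rho)
t = 4.2610e-06 / (1.2700e-03 * 8700)
t = 3.8565e-07 m = 385.6 nm

385.6


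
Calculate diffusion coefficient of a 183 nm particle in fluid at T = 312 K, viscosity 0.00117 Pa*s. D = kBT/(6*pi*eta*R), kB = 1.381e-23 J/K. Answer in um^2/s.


Radius R = 183/2 = 91.5 nm = 9.15e-08 m
D = kB*T / (6*pi*eta*R)
D = 1.381e-23 * 312 / (6 * pi * 0.00117 * 9.15e-08)
D = 2.13521e-12 m^2/s = 2.135 um^2/s

2.135


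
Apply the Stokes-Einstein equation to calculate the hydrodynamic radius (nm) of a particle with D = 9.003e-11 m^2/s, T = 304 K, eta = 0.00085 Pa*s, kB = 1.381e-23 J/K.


Stokes-Einstein: R = kB*T / (6*pi*eta*D)
R = 1.381e-23 * 304 / (6 * pi * 0.00085 * 9.003e-11)
R = 2.91045e-09 m = 2.91 nm

2.91


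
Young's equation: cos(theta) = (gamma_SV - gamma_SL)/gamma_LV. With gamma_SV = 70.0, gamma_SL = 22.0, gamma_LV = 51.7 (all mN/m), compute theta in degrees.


cos(theta) = (gamma_SV - gamma_SL) / gamma_LV
cos(theta) = (70.0 - 22.0) / 51.7
cos(theta) = 0.928433
theta = arccos(0.928433) = 21.81 degrees

21.81


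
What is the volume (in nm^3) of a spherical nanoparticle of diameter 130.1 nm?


Radius r = 130.1/2 = 65.05 nm
Volume V = (4/3) * pi * r^3
V = (4/3) * pi * (65.05)^3
V = 1153003.2 nm^3

1153003.2


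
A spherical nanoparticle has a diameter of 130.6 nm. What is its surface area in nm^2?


Radius r = 130.6/2 = 65.3 nm
Surface area SA = 4 * pi * r^2
SA = 4 * pi * (65.3)^2
SA = 53584.14 nm^2

53584.14


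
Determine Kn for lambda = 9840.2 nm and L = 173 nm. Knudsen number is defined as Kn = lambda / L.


Knudsen number Kn = lambda / L
Kn = 9840.2 / 173
Kn = 56.8798

56.8798


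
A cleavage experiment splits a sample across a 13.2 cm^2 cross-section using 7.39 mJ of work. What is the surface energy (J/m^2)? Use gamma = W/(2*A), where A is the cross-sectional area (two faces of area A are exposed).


Convert: A = 13.2 cm^2 = 0.00132 m^2, W = 7.39 mJ = 0.00739 J
Cleaving exposes two faces of area A, so total new surface = 2*A and gamma = W / (2*A)
gamma = 0.00739 / (2 * 0.00132)
gamma = 2.799 J/m^2

2.799


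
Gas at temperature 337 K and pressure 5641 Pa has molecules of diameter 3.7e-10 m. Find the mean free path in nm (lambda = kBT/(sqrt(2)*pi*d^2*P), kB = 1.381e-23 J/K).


Mean free path: lambda = kB*T / (sqrt(2) * pi * d^2 * P)
lambda = 1.381e-23 * 337 / (sqrt(2) * pi * (3.7e-10)^2 * 5641)
lambda = 1.35644e-06 m
lambda = 1356.44 nm

1356.44


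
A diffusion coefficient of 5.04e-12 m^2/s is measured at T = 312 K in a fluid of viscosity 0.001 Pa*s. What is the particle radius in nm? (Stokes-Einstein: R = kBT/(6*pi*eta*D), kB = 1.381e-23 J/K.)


Stokes-Einstein: R = kB*T / (6*pi*eta*D)
R = 1.381e-23 * 312 / (6 * pi * 0.001 * 5.04e-12)
R = 4.53541e-08 m = 45.35 nm

45.35


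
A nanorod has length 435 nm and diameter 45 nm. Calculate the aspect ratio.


Aspect ratio AR = length / diameter
AR = 435 / 45
AR = 9.67

9.67


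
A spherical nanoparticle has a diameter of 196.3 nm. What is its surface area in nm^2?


Radius r = 196.3/2 = 98.15 nm
Surface area SA = 4 * pi * r^2
SA = 4 * pi * (98.15)^2
SA = 121057.16 nm^2

121057.16


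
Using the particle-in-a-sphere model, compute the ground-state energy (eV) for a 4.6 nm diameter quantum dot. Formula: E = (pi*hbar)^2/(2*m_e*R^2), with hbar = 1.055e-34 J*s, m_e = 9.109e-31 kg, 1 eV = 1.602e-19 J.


Radius R = 4.6/2 = 2.3 nm = 2.3e-09 m
E = (pi * 1.055e-34)^2 / (2 * 9.109e-31 * (2.3e-09)^2)
E(J) = 1.13985e-20
E = E(J) / 1.602e-19 = 0.0712 eV

0.0712


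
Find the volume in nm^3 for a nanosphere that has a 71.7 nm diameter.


Radius r = 71.7/2 = 35.85 nm
Volume V = (4/3) * pi * r^3
V = (4/3) * pi * (35.85)^3
V = 192999.46 nm^3

192999.46


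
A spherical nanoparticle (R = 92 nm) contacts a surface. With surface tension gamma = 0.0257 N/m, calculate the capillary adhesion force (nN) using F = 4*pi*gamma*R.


Convert radius: R = 92 nm = 9.2e-08 m
F = 4 * pi * gamma * R
F = 4 * pi * 0.0257 * 9.2e-08
F = 2.97119e-08 N = 29.7119 nN

29.7119


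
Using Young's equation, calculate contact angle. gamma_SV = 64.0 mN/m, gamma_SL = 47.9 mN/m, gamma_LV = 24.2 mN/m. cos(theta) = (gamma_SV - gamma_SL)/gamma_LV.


cos(theta) = (gamma_SV - gamma_SL) / gamma_LV
cos(theta) = (64.0 - 47.9) / 24.2
cos(theta) = 0.665289
theta = arccos(0.665289) = 48.3 degrees

48.3


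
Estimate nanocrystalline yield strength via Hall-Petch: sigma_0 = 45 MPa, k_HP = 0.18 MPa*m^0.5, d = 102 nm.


d = 102 nm = 1.02e-07 m
sqrt(d) = 0.0003193744
Hall-Petch contribution = k / sqrt(d) = 0.18 / 0.0003193744 = 563.6 MPa
sigma = sigma_0 + k/sqrt(d) = 45 + 563.6 = 608.6 MPa

608.6


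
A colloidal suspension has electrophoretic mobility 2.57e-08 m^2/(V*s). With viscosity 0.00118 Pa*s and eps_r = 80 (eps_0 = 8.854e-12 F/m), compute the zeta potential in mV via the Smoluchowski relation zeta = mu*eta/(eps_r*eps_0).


Smoluchowski equation: zeta = mu * eta / (eps_r * eps_0)
zeta = 2.57e-08 * 0.00118 / (80 * 8.854e-12)
zeta = 0.042814 V = 42.81 mV

42.81


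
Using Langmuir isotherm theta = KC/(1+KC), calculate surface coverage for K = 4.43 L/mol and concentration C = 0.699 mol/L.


Langmuir isotherm: theta = K*C / (1 + K*C)
K*C = 4.43 * 0.699 = 3.09657
theta = 3.09657 / (1 + 3.09657) = 3.09657 / 4.09657
theta = 0.7559

0.7559


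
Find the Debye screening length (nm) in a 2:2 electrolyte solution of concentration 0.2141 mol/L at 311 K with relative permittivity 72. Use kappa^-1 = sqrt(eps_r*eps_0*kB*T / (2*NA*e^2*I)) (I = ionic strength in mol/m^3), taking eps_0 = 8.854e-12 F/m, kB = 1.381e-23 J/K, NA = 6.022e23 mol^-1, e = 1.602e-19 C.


Ionic strength I = 0.2141 * 2^2 * 1000 = 856.4 mol/m^3
kappa^-1 = sqrt(72 * 8.854e-12 * 1.381e-23 * 311 / (2 * 6.022e23 * (1.602e-19)^2 * 856.4))
kappa^-1 = 0.322 nm

0.322


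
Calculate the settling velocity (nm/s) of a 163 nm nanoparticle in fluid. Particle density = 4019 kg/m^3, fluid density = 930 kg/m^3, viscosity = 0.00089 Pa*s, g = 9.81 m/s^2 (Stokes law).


Radius R = 163/2 nm = 8.15e-08 m
Density difference = 4019 - 930 = 3089 kg/m^3
v = 2 * R^2 * (rho_p - rho_f) * g / (9 * eta)
v = 2 * (8.15e-08)^2 * 3089 * 9.81 / (9 * 0.00089)
v = 5.02574e-08 m/s = 50.2574 nm/s

50.2574


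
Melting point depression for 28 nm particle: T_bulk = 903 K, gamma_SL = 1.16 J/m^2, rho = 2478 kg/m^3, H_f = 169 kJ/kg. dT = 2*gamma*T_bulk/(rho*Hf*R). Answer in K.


Radius R = 28/2 = 14 nm = 1.4e-08 m
Convert H_f = 169 kJ/kg = 169000 J/kg
dT = 2 * gamma_SL * T_bulk / (rho * H_f * R)
dT = 2 * 1.16 * 903 / (2478 * 169000 * 1.4e-08)
dT = 357.3 K

357.3


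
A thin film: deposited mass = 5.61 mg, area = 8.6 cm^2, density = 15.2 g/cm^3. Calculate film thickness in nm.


Convert: m = 5.61 mg = 5.6100e-06 kg, A = 8.6 cm^2 = 8.6000e-04 m^2, rho = 15.2 g/cm^3 = 15200 kg/m^3
t = m / (A * rho)
t = 5.6100e-06 / (8.6000e-04 * 15200)
t = 4.2916e-07 m = 429.2 nm

429.2


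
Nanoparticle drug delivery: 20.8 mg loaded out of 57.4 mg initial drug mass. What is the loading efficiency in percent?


Drug loading efficiency = (drug loaded / drug initial) * 100
DLE = 20.8 / 57.4 * 100
DLE = 0.3624 * 100
DLE = 36.24%

36.24


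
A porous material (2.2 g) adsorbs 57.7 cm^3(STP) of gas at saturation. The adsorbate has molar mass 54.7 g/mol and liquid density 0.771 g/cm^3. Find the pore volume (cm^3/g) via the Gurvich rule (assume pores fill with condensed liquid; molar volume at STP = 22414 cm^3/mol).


Moles adsorbed n = V_ads / 22414 = 57.7 / 22414 = 2.574284e-03 mol
Liquid volume V_liq = n * M / rho_liq = 2.574284e-03 * 54.7 / 0.771 = 0.18264 cm^3
Specific pore volume V_pore = V_liq / m_sample = 0.18264 / 2.2
V_pore = 0.083 cm^3/g

0.083


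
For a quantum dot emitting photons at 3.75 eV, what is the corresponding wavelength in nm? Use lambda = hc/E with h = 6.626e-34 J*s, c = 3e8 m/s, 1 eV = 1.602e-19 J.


Convert energy: E = 3.75 eV = 3.75 * 1.602e-19 = 6.0075e-19 J
lambda = h*c / E = 6.626e-34 * 3e8 / 6.0075e-19
lambda = 3.30886e-07 m = 330.9 nm

330.9


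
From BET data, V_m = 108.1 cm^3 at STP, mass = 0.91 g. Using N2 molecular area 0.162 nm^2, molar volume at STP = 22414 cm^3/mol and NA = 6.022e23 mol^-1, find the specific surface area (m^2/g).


Number of moles in monolayer = V_m / 22414 = 108.1 / 22414 = 0.00482288
Number of molecules = moles * NA = 0.00482288 * 6.022e23
SA = molecules * sigma / mass
SA = (108.1 / 22414) * 6.022e23 * 0.162e-18 / 0.91
SA = 517.0 m^2/g

517.0


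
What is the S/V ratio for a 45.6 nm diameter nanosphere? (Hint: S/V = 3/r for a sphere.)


Radius r = 45.6/2 = 22.8 nm
S/V = 3 / r = 3 / 22.8
S/V = 0.1316 nm^-1

0.1316


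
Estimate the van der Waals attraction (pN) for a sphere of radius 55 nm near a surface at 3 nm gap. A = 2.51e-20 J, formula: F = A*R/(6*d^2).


Convert to SI: R = 55 nm = 5.5e-08 m, d = 3 nm = 3e-09 m
F = A * R / (6 * d^2)
F = 2.51e-20 * 5.5e-08 / (6 * (3e-09)^2)
F = 2.55648e-11 N = 25.565 pN

25.565
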